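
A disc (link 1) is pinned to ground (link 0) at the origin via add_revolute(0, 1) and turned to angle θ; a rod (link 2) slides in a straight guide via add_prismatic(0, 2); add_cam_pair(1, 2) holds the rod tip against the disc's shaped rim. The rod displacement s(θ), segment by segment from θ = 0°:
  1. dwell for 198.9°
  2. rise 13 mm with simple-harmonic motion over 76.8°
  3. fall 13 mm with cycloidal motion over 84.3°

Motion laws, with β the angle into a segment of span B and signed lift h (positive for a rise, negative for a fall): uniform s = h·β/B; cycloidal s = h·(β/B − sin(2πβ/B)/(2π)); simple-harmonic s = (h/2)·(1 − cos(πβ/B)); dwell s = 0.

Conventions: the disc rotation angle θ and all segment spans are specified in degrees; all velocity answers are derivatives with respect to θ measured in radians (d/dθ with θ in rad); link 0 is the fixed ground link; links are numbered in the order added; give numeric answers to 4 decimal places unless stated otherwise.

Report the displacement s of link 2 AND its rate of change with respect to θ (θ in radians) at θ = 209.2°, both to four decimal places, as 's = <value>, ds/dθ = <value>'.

segment 1 (0° to 198.9°, dwell): s unchanged at 0.0000
θ = 209.2° falls in segment 2 (198.9° to 275.7°, simple-harmonic, h = 13): β = 209.2 − 198.9 = 10.3°, B = 76.8°; Δs = 13/2·(1 − cos(π·0.1341)) = 0.5685; s = 0.0000 + 0.5685 = 0.5685
velocity in seg [198.9°–275.7°] (simple-harmonic), θ in radians: β = 10.3° = 0.1798 rad, B = 76.8° = 1.3404 rad; ds/dθ = (πh/(2B)) sin(πβ/B) = (π·13/(2·1.3404)) sin(π·0.1341) = 6.230518 mm/rad

s = 0.5685, ds/dθ = 6.2305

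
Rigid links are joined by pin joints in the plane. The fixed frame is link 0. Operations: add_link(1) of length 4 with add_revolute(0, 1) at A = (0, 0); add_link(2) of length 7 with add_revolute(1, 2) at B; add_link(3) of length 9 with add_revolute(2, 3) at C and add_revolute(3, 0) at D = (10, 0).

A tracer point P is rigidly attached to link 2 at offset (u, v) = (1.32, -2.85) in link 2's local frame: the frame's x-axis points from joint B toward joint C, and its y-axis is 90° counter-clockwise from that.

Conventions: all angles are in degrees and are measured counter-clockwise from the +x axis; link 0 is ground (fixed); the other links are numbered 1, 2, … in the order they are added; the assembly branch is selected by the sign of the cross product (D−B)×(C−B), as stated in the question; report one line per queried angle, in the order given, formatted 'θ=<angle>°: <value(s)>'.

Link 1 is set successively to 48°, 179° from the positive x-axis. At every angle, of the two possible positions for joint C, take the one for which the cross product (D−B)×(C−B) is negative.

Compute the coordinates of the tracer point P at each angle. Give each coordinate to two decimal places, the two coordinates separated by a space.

A=(0,0), D=(10.00,0)
θ=48°: B = A + 4.00·(cos48°, sin48°) = (2.6765, 2.9726)
θ=48°: |BD| = 7.9038
θ=48°: circle(B,7.00) ∩ circle(D,9.00): a=1.9275, h=6.7294
θ=48°:   candidates: C₊=(6.9934,8.4830) cross=53.187; C₋=(1.9316,-3.9877) cross=-53.187
θ=48°:   branch - wants cross < 0 → take C=(1.9316,-3.9877) (cross=-53.187)
θ=48°: ex = (C−B)/|BC| = (-0.1064,-0.9943); ey = (0.9943,-0.1064)
θ=48°: P = B + 1.32·ex + -2.85·ey = (-0.2978,1.9633)
θ=179°: B = A + 4.00·(cos179°, sin179°) = (-3.9994, 0.0698)
θ=179°: |BD| = 13.9996
θ=179°: circle(B,7.00) ∩ circle(D,9.00): a=5.8569, h=3.8336
θ=179°:   candidates: C₊=(1.8765,3.8742) cross=53.669; C₋=(1.8383,-3.7930) cross=-53.669
θ=179°:   branch - wants cross < 0 → take C=(1.8383,-3.7930) (cross=-53.669)
θ=179°: ex = (C−B)/|BC| = (0.8340,-0.5518); ey = (0.5518,0.8340)
θ=179°: P = B + 1.32·ex + -2.85·ey = (-4.4713,-3.0354)

θ=48°: -0.30 1.96
θ=179°: -4.47 -3.04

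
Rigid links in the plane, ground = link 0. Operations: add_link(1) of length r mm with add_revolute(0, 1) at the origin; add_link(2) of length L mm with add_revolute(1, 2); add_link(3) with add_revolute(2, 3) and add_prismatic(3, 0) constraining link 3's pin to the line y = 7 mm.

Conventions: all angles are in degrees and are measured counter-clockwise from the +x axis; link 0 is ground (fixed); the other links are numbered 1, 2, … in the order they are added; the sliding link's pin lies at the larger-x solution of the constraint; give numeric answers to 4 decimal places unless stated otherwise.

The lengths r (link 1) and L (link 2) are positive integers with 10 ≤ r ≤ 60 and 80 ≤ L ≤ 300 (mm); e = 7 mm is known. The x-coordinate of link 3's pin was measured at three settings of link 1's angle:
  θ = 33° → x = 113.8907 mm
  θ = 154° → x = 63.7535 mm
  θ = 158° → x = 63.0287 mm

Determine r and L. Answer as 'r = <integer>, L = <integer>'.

constraint per measurement: (x − r cos θ)² + (r sin θ − e)² = L²
subtracting the θ₁ and θ₂ equations cancels the r² and L² terms:
r = (x₁² − x₂²) / (2[(x₁cos θ₁ + e sin θ₁) − (x₂cos θ₂ + e sin θ₂)]) = 29.0000 → r = 29
L² = (x₁ − r cos θ₁)² + (r sin θ₁ − e)² = 8099.9950 → L = 90.0000 → L = 90
check at θ₃=158°: x = 63.0287 (printed 63.0287) ✓

r = 29, L = 90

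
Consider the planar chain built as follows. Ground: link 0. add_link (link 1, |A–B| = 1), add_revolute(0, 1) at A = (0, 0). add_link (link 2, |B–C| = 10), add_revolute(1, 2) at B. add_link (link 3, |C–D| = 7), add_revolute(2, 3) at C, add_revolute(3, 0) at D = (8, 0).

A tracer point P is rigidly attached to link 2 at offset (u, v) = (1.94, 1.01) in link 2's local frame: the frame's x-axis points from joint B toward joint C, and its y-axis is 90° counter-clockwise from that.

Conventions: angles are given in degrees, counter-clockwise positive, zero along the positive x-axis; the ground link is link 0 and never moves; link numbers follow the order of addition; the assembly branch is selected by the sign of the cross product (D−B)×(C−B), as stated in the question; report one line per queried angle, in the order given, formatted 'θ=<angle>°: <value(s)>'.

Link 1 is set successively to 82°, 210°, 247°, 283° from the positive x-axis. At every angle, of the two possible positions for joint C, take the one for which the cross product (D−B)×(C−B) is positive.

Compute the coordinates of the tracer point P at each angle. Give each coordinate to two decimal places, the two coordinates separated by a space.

A=(0,0), D=(8.00,0)
θ=82°: B = A + 1.00·(cos82°, sin82°) = (0.1392, 0.9903)
θ=82°: |BD| = 7.9230
θ=82°: circle(B,10.00) ∩ circle(D,7.00): a=7.1800, h=6.9605
θ=82°:   candidates: C₊=(8.1328,6.9987) cross=55.147; C₋=(6.3929,-6.8130) cross=-55.147
θ=82°:   branch + wants cross > 0 → take C=(8.1328,6.9987) (cross=55.147)
θ=82°: ex = (C−B)/|BC| = (0.7994,0.6008); ey = (-0.6008,0.7994)
θ=82°: P = B + 1.94·ex + 1.01·ey = (1.0831,2.9633)
θ=210°: B = A + 1.00·(cos210°, sin210°) = (-0.8660, -0.5000)
θ=210°: |BD| = 8.8801
θ=210°: circle(B,10.00) ∩ circle(D,7.00): a=7.3116, h=6.8220
θ=210°:   candidates: C₊=(6.0499,6.7229) cross=60.580; C₋=(6.8181,-6.8995) cross=-60.580
θ=210°:   branch + wants cross > 0 → take C=(6.0499,6.7229) (cross=60.580)
θ=210°: ex = (C−B)/|BC| = (0.6916,0.7223); ey = (-0.7223,0.6916)
θ=210°: P = B + 1.94·ex + 1.01·ey = (-0.2538,1.5997)
θ=247°: B = A + 1.00·(cos247°, sin247°) = (-0.3907, -0.9205)
θ=247°: |BD| = 8.4411
θ=247°: circle(B,10.00) ∩ circle(D,7.00): a=7.2415, h=6.8964
θ=247°:   candidates: C₊=(6.0555,6.7245) cross=58.213; C₋=(7.5596,-6.9861) cross=-58.213
θ=247°:   branch + wants cross > 0 → take C=(6.0555,6.7245) (cross=58.213)
θ=247°: ex = (C−B)/|BC| = (0.6446,0.7645); ey = (-0.7645,0.6446)
θ=247°: P = B + 1.94·ex + 1.01·ey = (0.0877,1.2137)
θ=283°: B = A + 1.00·(cos283°, sin283°) = (0.2250, -0.9744)
θ=283°: |BD| = 7.8359
θ=283°: circle(B,10.00) ∩ circle(D,7.00): a=7.1722, h=6.9685
θ=283°:   candidates: C₊=(6.4750,6.8319) cross=54.604; C₋=(8.2080,-6.9969) cross=-54.604
θ=283°:   branch + wants cross > 0 → take C=(6.4750,6.8319) (cross=54.604)
θ=283°: ex = (C−B)/|BC| = (0.6250,0.7806); ey = (-0.7806,0.6250)
θ=283°: P = B + 1.94·ex + 1.01·ey = (0.6490,1.1713)

θ=82°: 1.08 2.96
θ=210°: -0.25 1.60
θ=247°: 0.09 1.21
θ=283°: 0.65 1.17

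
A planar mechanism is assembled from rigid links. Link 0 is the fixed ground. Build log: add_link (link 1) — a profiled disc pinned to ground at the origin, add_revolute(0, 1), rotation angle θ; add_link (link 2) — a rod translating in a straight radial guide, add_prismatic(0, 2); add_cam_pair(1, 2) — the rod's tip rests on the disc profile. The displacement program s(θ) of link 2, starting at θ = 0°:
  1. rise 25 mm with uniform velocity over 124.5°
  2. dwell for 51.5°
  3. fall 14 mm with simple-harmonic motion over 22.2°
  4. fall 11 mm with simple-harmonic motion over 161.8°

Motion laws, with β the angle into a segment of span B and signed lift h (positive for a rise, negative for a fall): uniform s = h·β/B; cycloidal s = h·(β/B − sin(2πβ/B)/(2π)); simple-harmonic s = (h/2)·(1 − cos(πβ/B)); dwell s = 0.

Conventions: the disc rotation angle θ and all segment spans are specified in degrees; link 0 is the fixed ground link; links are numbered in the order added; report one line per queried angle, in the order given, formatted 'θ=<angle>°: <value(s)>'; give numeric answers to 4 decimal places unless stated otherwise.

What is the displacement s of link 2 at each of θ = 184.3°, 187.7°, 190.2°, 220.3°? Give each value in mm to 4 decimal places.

seg 1 [0°–124.5°] uniform, h=25: full span → s += 25 → s = 25.0000
seg 2 [124.5°–176°] dwell: s stays 25.0000
seg 3 [176°–198.2°] simple-harmonic, h=-14: θ=184.3° here. β=8.3, B=22.2. -14/2·(1 − cos(π·0.3739)) = -4.2984 → s = 20.7016
seg 3 [176°–198.2°] simple-harmonic, h=-14: θ=187.7° here. β=11.7, B=22.2. -14/2·(1 − cos(π·0.5270)) = -7.5936 → s = 17.4064
seg 3 [176°–198.2°] simple-harmonic, h=-14: θ=190.2° here. β=14.2, B=22.2. -14/2·(1 − cos(π·0.6396)) = -9.9733 → s = 15.0267
seg 3 [176°–198.2°] simple-harmonic, h=-14: full span → s += -14 → s = 11.0000
seg 4 [198.2°–360°] simple-harmonic, h=-11: θ=220.3° here. β=22.1, B=161.8. -11/2·(1 − cos(π·0.1366)) = -0.4986 → s = 10.5014

θ=184.3°: 20.7016
θ=187.7°: 17.4064
θ=190.2°: 15.0267
θ=220.3°: 10.5014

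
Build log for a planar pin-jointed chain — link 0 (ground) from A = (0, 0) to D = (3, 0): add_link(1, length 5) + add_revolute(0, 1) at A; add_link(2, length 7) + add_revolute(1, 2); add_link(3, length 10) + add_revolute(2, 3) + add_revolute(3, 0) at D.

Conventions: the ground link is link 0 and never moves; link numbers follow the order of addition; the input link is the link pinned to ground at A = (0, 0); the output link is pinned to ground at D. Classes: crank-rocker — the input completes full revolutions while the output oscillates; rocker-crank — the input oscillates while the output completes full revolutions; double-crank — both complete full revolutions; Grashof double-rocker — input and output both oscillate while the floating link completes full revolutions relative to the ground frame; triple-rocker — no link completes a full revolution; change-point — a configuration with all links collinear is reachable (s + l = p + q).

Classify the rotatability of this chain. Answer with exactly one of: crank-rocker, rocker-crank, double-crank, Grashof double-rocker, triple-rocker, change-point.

lengths: ground=3, input=5, coupler=7, output=10
sorted: s=3 (shortest), l=10 (longest), p+q=12
s + l = 13 vs p + q = 12
s + l > p + q → non-Grashof → no link fully rotates → triple-rocker

triple-rocker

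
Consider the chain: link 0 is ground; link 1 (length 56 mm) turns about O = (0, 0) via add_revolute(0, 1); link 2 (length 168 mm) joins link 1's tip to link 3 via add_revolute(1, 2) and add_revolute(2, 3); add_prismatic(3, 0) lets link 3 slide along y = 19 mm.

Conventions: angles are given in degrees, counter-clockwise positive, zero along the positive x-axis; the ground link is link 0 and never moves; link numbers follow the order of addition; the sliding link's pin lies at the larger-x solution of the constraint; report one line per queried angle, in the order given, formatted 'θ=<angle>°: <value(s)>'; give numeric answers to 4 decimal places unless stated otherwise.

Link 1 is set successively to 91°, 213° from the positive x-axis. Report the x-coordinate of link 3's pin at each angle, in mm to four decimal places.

geometry: r = 56 mm, L = 168 mm, e = 19 mm
θ=91°: crank pin P = (r cos θ, r sin θ) = (-0.977335, 55.991471)
θ=91°: h = r sin θ − e = 55.991471 − 19 = 36.991471
θ=91°: x = r cos θ + √(L² − h²) = -0.977335 + 163.876878 = 162.899543
θ=213°: crank pin P = (r cos θ, r sin θ) = (-46.965552, -30.499786)
θ=213°: h = r sin θ − e = -30.499786 − 19 = -49.499786
θ=213°: x = r cos θ + √(L² − h²) = -46.965552 + 160.542117 = 113.576565

θ=91°: 162.8995
θ=213°: 113.5766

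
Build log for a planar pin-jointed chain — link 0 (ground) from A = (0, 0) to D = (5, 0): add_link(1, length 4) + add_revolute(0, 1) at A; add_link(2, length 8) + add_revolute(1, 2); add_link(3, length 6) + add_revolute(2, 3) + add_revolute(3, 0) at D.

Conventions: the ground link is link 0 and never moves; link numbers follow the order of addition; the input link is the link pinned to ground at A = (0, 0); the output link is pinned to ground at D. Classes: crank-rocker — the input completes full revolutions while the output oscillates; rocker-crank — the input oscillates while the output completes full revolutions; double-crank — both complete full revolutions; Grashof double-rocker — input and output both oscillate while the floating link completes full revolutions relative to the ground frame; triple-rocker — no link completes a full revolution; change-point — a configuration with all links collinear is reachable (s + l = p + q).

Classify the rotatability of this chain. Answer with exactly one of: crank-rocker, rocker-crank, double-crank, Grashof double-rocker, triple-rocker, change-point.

lengths: ground=5, input=4, coupler=8, output=6
sorted: s=4 (shortest), l=8 (longest), p+q=11
s + l = 12 vs p + q = 11
s + l > p + q → non-Grashof → no link fully rotates → triple-rocker

triple-rocker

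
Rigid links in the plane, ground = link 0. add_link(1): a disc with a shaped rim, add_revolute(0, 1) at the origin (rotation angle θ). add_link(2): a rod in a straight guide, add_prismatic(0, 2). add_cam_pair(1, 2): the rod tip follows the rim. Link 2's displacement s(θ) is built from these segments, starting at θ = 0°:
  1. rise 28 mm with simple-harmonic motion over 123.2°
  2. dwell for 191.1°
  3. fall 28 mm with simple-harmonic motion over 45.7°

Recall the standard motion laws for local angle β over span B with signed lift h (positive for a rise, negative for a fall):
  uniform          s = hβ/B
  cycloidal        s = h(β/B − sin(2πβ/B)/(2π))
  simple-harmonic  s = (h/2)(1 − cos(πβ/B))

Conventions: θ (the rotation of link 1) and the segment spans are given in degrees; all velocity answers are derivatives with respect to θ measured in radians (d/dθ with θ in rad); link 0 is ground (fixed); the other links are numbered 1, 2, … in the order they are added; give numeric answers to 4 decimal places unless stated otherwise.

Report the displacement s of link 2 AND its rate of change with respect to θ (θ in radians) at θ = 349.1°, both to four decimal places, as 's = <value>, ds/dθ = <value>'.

segment 1 (0° to 123.2°, simple-harmonic, h = 28) is passed completely: s = 0.0000 + (28) = 28.0000
segment 2 (123.2° to 314.3°, dwell): s unchanged at 28.0000
θ = 349.1° falls in segment 3 (314.3° to 360°, simple-harmonic, h = -28): β = 349.1 − 314.3 = 34.8°, B = 45.7°; Δs = -28/2·(1 − cos(π·0.7615)) = -24.2502; s = 28.0000 − 24.2502 = 3.7498
velocity in seg [314.3°–360°] (simple-harmonic), θ in radians: β = 34.8° = 0.6074 rad, B = 45.7° = 0.7976 rad; ds/dθ = (πh/(2B)) sin(πβ/B) = (π·(-28)/(2·0.7976)) sin(π·0.7615) = -37.559140 mm/rad

s = 3.7498, ds/dθ = -37.5591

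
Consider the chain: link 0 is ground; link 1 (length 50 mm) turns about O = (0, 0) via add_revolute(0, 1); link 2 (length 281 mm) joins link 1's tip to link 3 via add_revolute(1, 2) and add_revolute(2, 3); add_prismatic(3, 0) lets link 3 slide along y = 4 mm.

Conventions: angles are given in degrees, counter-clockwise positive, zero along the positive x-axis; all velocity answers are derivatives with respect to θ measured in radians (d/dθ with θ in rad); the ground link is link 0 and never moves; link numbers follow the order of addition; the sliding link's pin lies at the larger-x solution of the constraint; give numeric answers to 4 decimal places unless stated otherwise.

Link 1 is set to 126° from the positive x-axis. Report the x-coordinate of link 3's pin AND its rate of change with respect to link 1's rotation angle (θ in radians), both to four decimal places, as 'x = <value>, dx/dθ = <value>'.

geometry: r = 50 mm, L = 281 mm, e = 4 mm
crank pin P = (r cos θ, r sin θ) = (-29.389263, 40.450850)
h = r sin θ − e = 40.450850 − 4 = 36.450850
x = r cos θ + √(L² − h²) = -29.389263 + 278.625798 = 249.236536
dx/dθ = −r sin θ − h·r cos θ/√(L² − h²) (θ in radians; h = 36.450850) = -36.606039

x = 249.2365, dx/dθ = -36.6060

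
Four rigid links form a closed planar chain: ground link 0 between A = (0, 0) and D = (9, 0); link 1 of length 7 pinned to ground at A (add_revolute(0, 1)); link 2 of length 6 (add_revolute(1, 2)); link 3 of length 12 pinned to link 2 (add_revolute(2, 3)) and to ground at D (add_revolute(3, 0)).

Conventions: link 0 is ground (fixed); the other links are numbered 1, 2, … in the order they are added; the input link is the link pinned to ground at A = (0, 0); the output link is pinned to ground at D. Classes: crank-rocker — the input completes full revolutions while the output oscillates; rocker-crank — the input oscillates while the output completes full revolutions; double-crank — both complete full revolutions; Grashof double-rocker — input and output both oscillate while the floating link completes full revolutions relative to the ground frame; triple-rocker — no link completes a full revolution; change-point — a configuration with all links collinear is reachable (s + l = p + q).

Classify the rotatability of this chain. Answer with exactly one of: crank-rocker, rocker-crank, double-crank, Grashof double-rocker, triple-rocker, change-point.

lengths: ground=9, input=7, coupler=6, output=12
sorted: s=6 (shortest), l=12 (longest), p+q=16
s + l = 18 vs p + q = 16
s + l > p + q → non-Grashof → no link fully rotates → triple-rocker

triple-rocker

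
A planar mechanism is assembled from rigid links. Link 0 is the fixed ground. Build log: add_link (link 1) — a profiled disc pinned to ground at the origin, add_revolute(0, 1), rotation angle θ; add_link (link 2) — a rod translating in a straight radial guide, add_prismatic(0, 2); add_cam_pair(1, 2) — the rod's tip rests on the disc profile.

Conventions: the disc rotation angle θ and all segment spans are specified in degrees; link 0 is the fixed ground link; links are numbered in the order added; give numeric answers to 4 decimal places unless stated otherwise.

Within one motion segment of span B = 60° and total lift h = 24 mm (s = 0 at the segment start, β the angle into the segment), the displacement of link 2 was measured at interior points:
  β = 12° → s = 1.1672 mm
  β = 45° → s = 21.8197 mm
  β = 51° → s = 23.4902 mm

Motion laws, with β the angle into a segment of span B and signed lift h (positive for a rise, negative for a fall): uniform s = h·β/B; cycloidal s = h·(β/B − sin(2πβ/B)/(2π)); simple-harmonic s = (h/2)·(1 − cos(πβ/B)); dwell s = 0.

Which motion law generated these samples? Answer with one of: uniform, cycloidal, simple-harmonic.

candidates at β/B = r: uniform s = h·r (linear in β); cycloidal s = h·(r − sin(2πr)/(2π)); simple-harmonic s = (h/2)(1 − cos(πr))
β=12°: printed 1.1672 | uniform 4.8000, cycloidal 1.1672, simple-harmonic 2.2918
β=45°: printed 21.8197 | uniform 18.0000, cycloidal 21.8197, simple-harmonic 20.4853
β=51°: printed 23.4902 | uniform 20.4000, cycloidal 23.4902, simple-harmonic 22.6921
only one law matches every sample → cycloidal

cycloidal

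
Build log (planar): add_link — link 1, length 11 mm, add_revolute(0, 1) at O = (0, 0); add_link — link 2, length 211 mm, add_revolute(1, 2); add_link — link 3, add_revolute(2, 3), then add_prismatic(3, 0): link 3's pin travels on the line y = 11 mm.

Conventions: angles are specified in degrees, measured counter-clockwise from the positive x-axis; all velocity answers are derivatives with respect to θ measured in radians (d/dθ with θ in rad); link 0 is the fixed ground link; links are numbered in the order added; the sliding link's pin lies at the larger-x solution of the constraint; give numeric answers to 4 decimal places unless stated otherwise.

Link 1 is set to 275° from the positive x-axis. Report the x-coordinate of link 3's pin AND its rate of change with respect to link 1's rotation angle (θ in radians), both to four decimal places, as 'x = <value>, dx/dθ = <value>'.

geometry: r = 11 mm, L = 211 mm, e = 11 mm
crank pin P = (r cos θ, r sin θ) = (0.958713, -10.958142)
h = r sin θ − e = -10.958142 − 11 = -21.958142
x = r cos θ + √(L² − h²) = 0.958713 + 209.854330 = 210.813044
dx/dθ = −r sin θ − h·r cos θ/√(L² − h²) (θ in radians; h = -21.958142) = 11.058457

x = 210.8130, dx/dθ = 11.0585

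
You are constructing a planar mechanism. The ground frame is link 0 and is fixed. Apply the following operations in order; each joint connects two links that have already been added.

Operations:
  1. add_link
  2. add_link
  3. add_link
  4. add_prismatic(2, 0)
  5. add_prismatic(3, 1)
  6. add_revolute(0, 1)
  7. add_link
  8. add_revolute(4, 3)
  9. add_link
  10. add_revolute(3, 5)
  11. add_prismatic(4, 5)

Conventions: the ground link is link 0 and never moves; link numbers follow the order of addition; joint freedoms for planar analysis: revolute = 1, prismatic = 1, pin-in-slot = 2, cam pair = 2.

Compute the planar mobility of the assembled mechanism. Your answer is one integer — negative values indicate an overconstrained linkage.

link 0 = ground. State L|J1|J2 = 1|0|0
+link1  2|0|0
+link2  3|0|0
+link3  4|0|0
P(2,0) f=1→J1  4|1|0
P(3,1) f=1→J1  4|2|0
R(0,1) f=1→J1  4|3|0
+link4  5|3|0
R(4,3) f=1→J1  5|4|0
+link5  6|4|0
R(3,5) f=1→J1  6|5|0
P(4,5) f=1→J1  6|6|0
M = 3(6−1)−2·6−0 = 15−12−0 = 3

M = 3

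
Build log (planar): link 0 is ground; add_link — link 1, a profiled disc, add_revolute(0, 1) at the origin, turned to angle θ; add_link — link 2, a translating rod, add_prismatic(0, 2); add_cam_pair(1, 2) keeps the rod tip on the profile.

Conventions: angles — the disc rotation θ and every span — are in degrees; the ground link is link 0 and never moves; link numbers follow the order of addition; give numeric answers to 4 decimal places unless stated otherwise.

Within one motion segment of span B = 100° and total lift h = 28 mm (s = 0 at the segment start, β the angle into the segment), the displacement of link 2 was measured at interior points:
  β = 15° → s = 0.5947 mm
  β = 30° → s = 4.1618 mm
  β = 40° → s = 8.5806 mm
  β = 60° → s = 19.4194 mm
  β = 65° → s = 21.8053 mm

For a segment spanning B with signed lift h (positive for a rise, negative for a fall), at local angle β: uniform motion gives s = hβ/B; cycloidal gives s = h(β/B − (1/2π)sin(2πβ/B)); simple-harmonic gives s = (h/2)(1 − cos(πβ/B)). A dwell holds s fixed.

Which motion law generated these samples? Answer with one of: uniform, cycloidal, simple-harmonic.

candidates at β/B = r: uniform s = h·r (linear in β); cycloidal s = h·(r − sin(2πr)/(2π)); simple-harmonic s = (h/2)(1 − cos(πr))
β=15°: printed 0.5947 | uniform 4.2000, cycloidal 0.5947, simple-harmonic 1.5259
β=30°: printed 4.1618 | uniform 8.4000, cycloidal 4.1618, simple-harmonic 5.7710
β=40°: printed 8.5806 | uniform 11.2000, cycloidal 8.5806, simple-harmonic 9.6738
β=60°: printed 19.4194 | uniform 16.8000, cycloidal 19.4194, simple-harmonic 18.3262
β=65°: printed 21.8053 | uniform 18.2000, cycloidal 21.8053, simple-harmonic 20.3559
only one law matches every sample → cycloidal

cycloidal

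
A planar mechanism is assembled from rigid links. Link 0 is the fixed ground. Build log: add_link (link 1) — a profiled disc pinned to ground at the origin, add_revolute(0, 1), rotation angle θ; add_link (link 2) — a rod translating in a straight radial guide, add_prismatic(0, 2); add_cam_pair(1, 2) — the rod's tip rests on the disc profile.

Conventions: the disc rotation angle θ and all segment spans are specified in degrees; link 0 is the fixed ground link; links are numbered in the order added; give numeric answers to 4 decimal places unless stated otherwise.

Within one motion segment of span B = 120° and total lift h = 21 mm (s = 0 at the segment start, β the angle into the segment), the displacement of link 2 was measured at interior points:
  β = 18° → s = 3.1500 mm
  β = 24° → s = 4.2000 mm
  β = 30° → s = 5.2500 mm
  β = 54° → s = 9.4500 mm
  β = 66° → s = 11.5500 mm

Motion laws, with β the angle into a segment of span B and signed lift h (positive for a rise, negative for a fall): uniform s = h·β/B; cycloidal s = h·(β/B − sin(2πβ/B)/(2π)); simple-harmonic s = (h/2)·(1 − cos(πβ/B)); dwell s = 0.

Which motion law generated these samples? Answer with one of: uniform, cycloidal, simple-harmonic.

candidates at β/B = r: uniform s = h·r (linear in β); cycloidal s = h·(r − sin(2πr)/(2π)); simple-harmonic s = (h/2)(1 − cos(πr))
β=18°: printed 3.1500 | uniform 3.1500, cycloidal 0.4461, simple-harmonic 1.1444
β=24°: printed 4.2000 | uniform 4.2000, cycloidal 1.0213, simple-harmonic 2.0053
β=30°: printed 5.2500 | uniform 5.2500, cycloidal 1.9077, simple-harmonic 3.0754
β=54°: printed 9.4500 | uniform 9.4500, cycloidal 8.4172, simple-harmonic 8.8574
β=66°: printed 11.5500 | uniform 11.5500, cycloidal 12.5828, simple-harmonic 12.1426
only one law matches every sample → uniform

uniform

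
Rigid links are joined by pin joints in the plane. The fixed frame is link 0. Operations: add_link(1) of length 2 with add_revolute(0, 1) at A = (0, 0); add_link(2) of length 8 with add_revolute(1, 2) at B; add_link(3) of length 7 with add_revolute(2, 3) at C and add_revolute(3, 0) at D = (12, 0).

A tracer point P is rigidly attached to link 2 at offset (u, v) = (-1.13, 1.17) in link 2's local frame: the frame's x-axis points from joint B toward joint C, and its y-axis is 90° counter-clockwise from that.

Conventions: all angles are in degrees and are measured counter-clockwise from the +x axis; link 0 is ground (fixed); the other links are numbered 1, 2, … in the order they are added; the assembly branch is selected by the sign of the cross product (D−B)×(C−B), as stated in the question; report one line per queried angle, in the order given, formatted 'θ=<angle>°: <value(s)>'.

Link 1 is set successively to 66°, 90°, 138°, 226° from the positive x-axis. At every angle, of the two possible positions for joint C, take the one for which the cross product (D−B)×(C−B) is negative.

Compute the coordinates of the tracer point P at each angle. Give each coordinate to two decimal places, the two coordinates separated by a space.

A=(0,0), D=(12.00,0)
θ=66°: B = A + 2.00·(cos66°, sin66°) = (0.8135, 1.8271)
θ=66°: |BD| = 11.3348
θ=66°: circle(B,8.00) ∩ circle(D,7.00): a=6.3291, h=4.8932
θ=66°:   candidates: C₊=(7.8485,5.6361) cross=55.463; C₋=(6.2710,-4.0223) cross=-55.463
θ=66°:   branch - wants cross < 0 → take C=(6.2710,-4.0223) (cross=-55.463)
θ=66°: ex = (C−B)/|BC| = (0.6822,-0.7312); ey = (0.7312,0.6822)
θ=66°: P = B + -1.13·ex + 1.17·ey = (0.8981,3.4515)
θ=90°: B = A + 2.00·(cos90°, sin90°) = (0.0000, 2.0000)
θ=90°: |BD| = 12.1655
θ=90°: circle(B,8.00) ∩ circle(D,7.00): a=6.6993, h=4.3726
θ=90°:   candidates: C₊=(7.3270,5.2118) cross=53.195; C₋=(5.8893,-3.4145) cross=-53.195
θ=90°:   branch - wants cross < 0 → take C=(5.8893,-3.4145) (cross=-53.195)
θ=90°: ex = (C−B)/|BC| = (0.7362,-0.6768); ey = (0.6768,0.7362)
θ=90°: P = B + -1.13·ex + 1.17·ey = (-0.0400,3.6261)
θ=138°: B = A + 2.00·(cos138°, sin138°) = (-1.4863, 1.3383)
θ=138°: |BD| = 13.5525
θ=138°: circle(B,8.00) ∩ circle(D,7.00): a=7.3297, h=3.2056
θ=138°:   candidates: C₊=(6.1241,3.8044) cross=43.444; C₋=(5.4910,-2.5755) cross=-43.444
θ=138°:   branch - wants cross < 0 → take C=(5.4910,-2.5755) (cross=-43.444)
θ=138°: ex = (C−B)/|BC| = (0.8722,-0.4892); ey = (0.4892,0.8722)
θ=138°: P = B + -1.13·ex + 1.17·ey = (-1.8994,2.9115)
θ=226°: B = A + 2.00·(cos226°, sin226°) = (-1.3893, -1.4387)
θ=226°: |BD| = 13.4664
θ=226°: circle(B,8.00) ∩ circle(D,7.00): a=7.2901, h=3.2945
θ=226°:   candidates: C₊=(5.5071,2.6158) cross=44.365; C₋=(6.2111,-3.9355) cross=-44.365
θ=226°:   branch - wants cross < 0 → take C=(6.2111,-3.9355) (cross=-44.365)
θ=226°: ex = (C−B)/|BC| = (0.9500,-0.3121); ey = (0.3121,0.9500)
θ=226°: P = B + -1.13·ex + 1.17·ey = (-2.0977,0.0256)

θ=66°: 0.90 3.45
θ=90°: -0.04 3.63
θ=138°: -1.90 2.91
θ=226°: -2.10 0.03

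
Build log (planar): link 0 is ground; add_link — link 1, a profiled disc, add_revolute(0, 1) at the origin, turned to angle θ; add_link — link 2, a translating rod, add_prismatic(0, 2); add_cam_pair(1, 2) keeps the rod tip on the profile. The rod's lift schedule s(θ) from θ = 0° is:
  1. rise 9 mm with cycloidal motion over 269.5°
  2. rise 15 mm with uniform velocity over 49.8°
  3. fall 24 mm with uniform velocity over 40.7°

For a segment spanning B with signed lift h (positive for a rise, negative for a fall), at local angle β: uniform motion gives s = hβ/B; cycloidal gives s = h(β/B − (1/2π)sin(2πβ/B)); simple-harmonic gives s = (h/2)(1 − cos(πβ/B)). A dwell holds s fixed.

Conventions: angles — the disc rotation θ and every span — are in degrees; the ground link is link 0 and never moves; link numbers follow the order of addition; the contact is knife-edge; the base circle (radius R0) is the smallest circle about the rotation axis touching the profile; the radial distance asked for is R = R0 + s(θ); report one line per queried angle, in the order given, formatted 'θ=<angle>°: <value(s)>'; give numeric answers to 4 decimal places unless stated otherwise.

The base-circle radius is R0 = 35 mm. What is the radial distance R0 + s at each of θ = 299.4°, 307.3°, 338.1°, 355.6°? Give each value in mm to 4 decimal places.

seg 1 [0°–269.5°] cycloidal, h=9: full span → s += 9 → s = 9.0000
seg 2 [269.5°–319.3°] uniform, h=15: θ=299.4° here. β=29.9, B=49.8. 15·29.9/49.8 = 9.0060 → s = 18.0060
seg 2 [269.5°–319.3°] uniform, h=15: θ=307.3° here. β=37.8, B=49.8. 15·37.8/49.8 = 11.3855 → s = 20.3855
seg 2 [269.5°–319.3°] uniform, h=15: full span → s += 15 → s = 24.0000
seg 3 [319.3°–360°] uniform, h=-24: θ=338.1° here. β=18.8, B=40.7. -24·18.8/40.7 = -11.0860 → s = 12.9140
seg 3 [319.3°–360°] uniform, h=-24: θ=355.6° here. β=36.3, B=40.7. -24·36.3/40.7 = -21.4054 → s = 2.5946
θ=299.4°: R = R0 + s = 35 + 18.0060 = 53.0060
θ=307.3°: R = R0 + s = 35 + 20.3855 = 55.3855
θ=338.1°: R = R0 + s = 35 + 12.9140 = 47.9140
θ=355.6°: R = R0 + s = 35 + 2.5946 = 37.5946

θ=299.4°: 53.0060
θ=307.3°: 55.3855
θ=338.1°: 47.9140
θ=355.6°: 37.5946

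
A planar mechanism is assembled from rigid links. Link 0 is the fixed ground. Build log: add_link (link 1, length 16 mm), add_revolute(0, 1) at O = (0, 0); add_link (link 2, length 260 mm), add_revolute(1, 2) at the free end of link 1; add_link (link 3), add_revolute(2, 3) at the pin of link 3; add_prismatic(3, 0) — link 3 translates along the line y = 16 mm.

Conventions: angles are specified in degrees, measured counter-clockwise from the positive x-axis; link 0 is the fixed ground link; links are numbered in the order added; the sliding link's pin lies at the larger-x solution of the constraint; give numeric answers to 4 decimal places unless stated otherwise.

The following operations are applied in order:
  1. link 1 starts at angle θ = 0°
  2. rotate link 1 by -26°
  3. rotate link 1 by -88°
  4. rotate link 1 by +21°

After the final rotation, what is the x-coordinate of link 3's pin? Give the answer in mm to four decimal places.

geometry: r = 16 mm, L = 260 mm, e = 16 mm; θ starts at 0°
rotate link 1 by -26°: θ ← 0° -26° = -26°
rotate link 1 by -88°: θ ← -26° -88° = -114°
rotate link 1 by +21°: θ ← -114° +21° = -93°
crank pin P = (r cos θ, r sin θ) = (-0.837375, -15.978073)
h = r sin θ − e = -15.978073 − 16 = -31.978073
x = r cos θ + √(L² − h²) = -0.837375 + 258.025973 = 257.188598

257.1886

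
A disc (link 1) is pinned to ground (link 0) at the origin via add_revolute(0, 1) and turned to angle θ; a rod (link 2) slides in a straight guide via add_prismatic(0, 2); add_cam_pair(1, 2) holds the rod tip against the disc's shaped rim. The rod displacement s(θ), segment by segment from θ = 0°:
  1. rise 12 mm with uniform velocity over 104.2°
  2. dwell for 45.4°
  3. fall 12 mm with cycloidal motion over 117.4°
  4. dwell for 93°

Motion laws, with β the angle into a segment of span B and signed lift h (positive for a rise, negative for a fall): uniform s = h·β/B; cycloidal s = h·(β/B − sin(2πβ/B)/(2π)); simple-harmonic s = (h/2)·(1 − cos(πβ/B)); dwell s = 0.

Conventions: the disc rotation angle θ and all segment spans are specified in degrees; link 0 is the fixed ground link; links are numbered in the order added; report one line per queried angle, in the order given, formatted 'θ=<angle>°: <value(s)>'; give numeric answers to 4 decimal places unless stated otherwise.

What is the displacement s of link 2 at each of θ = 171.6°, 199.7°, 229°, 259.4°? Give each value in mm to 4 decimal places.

segment 1 (0° to 104.2°, uniform, h = 12) is passed completely: s = 0.0000 + (12) = 12.0000
segment 2 (104.2° to 149.6°, dwell): s unchanged at 12.0000
θ = 171.6° falls in segment 3 (149.6° to 267°, cycloidal, h = -12): β = 171.6 − 149.6 = 22°, B = 117.4°; Δs = -12·(0.1874 − sin(2π·0.1874)/(2π)) = -0.4847; s = 12.0000 − 0.4847 = 11.5153
θ = 199.7° falls in segment 3 (149.6° to 267°, cycloidal, h = -12): β = 199.7 − 149.6 = 50.1°, B = 117.4°; Δs = -12·(0.4267 − sin(2π·0.4267)/(2π)) = -4.2726; s = 12.0000 − 4.2726 = 7.7274
θ = 229° falls in segment 3 (149.6° to 267°, cycloidal, h = -12): β = 229 − 149.6 = 79.4°, B = 117.4°; Δs = -12·(0.6763 − sin(2π·0.6763)/(2π)) = -9.8247; s = 12.0000 − 9.8247 = 2.1753
θ = 259.4° falls in segment 3 (149.6° to 267°, cycloidal, h = -12): β = 259.4 − 149.6 = 109.8°, B = 117.4°; Δs = -12·(0.9353 − sin(2π·0.9353)/(2π)) = -11.9788; s = 12.0000 − 11.9788 = 0.0212

θ=171.6°: 11.5153
θ=199.7°: 7.7274
θ=229°: 2.1753
θ=259.4°: 0.0212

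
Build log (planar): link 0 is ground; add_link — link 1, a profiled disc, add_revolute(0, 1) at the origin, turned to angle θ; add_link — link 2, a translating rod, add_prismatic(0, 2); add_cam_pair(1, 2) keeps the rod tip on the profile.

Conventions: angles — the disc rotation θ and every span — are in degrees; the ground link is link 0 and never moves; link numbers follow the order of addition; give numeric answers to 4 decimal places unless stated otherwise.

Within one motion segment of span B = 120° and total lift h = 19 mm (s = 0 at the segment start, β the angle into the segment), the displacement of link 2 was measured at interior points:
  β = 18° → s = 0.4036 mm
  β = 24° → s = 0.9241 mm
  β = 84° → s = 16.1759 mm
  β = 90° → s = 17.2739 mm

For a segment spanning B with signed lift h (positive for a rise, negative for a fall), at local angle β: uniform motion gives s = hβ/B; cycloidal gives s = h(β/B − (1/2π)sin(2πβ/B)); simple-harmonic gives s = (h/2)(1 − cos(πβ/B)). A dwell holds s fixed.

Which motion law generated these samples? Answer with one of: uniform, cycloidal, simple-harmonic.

candidates at β/B = r: uniform s = h·r (linear in β); cycloidal s = h·(r − sin(2πr)/(2π)); simple-harmonic s = (h/2)(1 − cos(πr))
β=18°: printed 0.4036 | uniform 2.8500, cycloidal 0.4036, simple-harmonic 1.0354
β=24°: printed 0.9241 | uniform 3.8000, cycloidal 0.9241, simple-harmonic 1.8143
β=84°: printed 16.1759 | uniform 13.3000, cycloidal 16.1759, simple-harmonic 15.0840
β=90°: printed 17.2739 | uniform 14.2500, cycloidal 17.2739, simple-harmonic 16.2175
only one law matches every sample → cycloidal

cycloidal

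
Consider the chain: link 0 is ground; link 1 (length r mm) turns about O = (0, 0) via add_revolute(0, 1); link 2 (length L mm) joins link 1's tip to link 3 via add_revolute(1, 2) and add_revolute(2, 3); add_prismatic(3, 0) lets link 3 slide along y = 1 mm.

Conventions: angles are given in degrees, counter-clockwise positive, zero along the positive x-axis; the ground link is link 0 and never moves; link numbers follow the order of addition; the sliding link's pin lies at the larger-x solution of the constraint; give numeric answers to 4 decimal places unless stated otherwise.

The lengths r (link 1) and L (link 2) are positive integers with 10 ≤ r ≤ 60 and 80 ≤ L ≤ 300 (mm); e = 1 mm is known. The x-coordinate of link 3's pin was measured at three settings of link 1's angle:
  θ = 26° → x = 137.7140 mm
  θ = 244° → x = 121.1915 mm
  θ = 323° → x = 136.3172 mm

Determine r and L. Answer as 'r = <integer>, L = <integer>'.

constraint per measurement: (x − r cos θ)² + (r sin θ − e)² = L²
subtracting the θ₁ and θ₂ equations cancels the r² and L² terms:
r = (x₁² − x₂²) / (2[(x₁cos θ₁ + e sin θ₁) − (x₂cos θ₂ + e sin θ₂)]) = 12.0000 → r = 12
L² = (x₁ − r cos θ₁)² + (r sin θ₁ − e)² = 16128.9883 → L = 127.0000 → L = 127
check at θ₃=323°: x = 136.3172 (printed 136.3172) ✓

r = 12, L = 127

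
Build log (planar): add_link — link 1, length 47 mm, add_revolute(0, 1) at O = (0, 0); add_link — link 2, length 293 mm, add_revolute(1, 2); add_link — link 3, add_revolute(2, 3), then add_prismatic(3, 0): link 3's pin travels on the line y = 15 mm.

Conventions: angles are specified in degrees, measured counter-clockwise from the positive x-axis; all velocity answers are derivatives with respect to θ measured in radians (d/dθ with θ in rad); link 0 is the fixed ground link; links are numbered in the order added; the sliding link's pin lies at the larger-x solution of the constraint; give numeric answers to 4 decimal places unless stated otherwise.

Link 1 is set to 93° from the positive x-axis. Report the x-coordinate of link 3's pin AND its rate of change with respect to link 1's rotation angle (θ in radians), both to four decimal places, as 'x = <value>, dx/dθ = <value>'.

geometry: r = 47 mm, L = 293 mm, e = 15 mm
crank pin P = (r cos θ, r sin θ) = (-2.459790, 46.935588)
h = r sin θ − e = 46.935588 − 15 = 31.935588
x = r cos θ + √(L² − h²) = -2.459790 + 291.254387 = 288.794598
dx/dθ = −r sin θ − h·r cos θ/√(L² − h²) (θ in radians; h = 31.935588) = -46.665876

x = 288.7946, dx/dθ = -46.6659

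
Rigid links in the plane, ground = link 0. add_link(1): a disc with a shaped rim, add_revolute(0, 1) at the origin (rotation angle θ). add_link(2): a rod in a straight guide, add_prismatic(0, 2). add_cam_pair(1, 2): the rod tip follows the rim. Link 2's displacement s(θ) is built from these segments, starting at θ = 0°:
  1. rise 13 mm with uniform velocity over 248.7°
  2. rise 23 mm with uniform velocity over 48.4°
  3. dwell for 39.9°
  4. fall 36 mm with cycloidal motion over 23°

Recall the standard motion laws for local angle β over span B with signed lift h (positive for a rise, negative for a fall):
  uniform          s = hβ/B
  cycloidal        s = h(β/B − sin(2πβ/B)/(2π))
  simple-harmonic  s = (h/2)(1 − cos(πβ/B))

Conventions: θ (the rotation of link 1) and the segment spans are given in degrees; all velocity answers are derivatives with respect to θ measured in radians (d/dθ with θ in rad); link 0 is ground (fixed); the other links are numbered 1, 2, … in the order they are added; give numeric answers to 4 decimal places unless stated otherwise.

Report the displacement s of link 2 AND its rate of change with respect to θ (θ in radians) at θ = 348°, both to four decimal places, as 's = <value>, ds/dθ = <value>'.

segment 1 (0° to 248.7°, uniform, h = 13) is passed completely: s = 0.0000 + (13) = 13.0000
segment 2 (248.7° to 297.1°, uniform, h = 23) is passed completely: s = 13.0000 + (23) = 36.0000
segment 3 (297.1° to 337°, dwell): s unchanged at 36.0000
θ = 348° falls in segment 4 (337° to 360°, cycloidal, h = -36): β = 348 − 337 = 11°, B = 23°; Δs = -36·(0.4783 − sin(2π·0.4783)/(2π)) = -16.4372; s = 36.0000 − 16.4372 = 19.5628
velocity in seg [337°–360°] (cycloidal), θ in radians: β = 11° = 0.1920 rad, B = 23° = 0.4014 rad; ds/dθ = (h/B)(1 − cos(2πβ/B)) = ((-36)/0.4014)(1 − cos(2π·0.4783)) = -178.525413 mm/rad

s = 19.5628, ds/dθ = -178.5254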